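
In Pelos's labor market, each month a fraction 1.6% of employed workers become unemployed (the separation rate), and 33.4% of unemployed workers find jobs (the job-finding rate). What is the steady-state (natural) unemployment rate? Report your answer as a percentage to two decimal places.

Steady-state unemployment rate ≈ 4.57%.

At steady state the flows balance: s·E = f·U, so U/(E+U) = s/(s+f).
u* = 1.6 / (1.6 + 33.4) = 1.6 / 35.00 = 4.57%.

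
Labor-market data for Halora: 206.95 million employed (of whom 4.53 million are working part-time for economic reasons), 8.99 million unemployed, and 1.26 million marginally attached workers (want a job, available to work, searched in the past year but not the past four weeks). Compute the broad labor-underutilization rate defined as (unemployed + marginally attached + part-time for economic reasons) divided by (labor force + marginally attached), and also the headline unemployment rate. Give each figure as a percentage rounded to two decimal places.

Labor force = 206.95 + 8.99 = 215.94 million.
Numerator = 8.99 + 1.26 + 4.53 = 14.78 million.
Denominator = 215.94 + 1.26 = 217.20 million.
Broad rate = 14.78 / 217.20 = 6.80%.
Headline unemployment rate = 8.99 / 215.94 = 4.16%.

Broad underutilization rate ≈ 6.80%; headline unemployment rate ≈ 4.16%.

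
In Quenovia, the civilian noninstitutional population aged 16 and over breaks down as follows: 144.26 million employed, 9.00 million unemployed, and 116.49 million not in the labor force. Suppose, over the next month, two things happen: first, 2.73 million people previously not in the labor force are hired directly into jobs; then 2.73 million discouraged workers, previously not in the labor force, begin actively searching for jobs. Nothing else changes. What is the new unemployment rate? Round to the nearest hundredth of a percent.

Initially, labor force = 144.26 + 9.00 = 153.26 million, so u = 9.00/153.26 = 5.87%.
After the first change, employed and labor force both rise by 2.73; unemployed unchanged → E = 146.99, U = 9.00, labor force = 155.99 million.
After the second change, unemployed and labor force both rise by 2.73 → E = 146.99, U = 11.73, labor force = 158.72 million.
New unemployment rate = 11.73 / 158.72 = 7.39%.

New unemployment rate ≈ 7.39%.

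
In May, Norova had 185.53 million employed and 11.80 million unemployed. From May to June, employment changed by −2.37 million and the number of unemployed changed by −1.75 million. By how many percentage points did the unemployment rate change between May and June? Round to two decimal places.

The unemployment rate changed by −0.78 percentage points.

May: labor force = 185.53 + 11.80 = 197.33; u = 11.80/197.33 = 5.98%.
June: labor force = 183.16 + 10.05 = 193.21; u = 10.05/193.21 = 5.20%.
Change = 5.20% − 5.98% = −0.78 pp.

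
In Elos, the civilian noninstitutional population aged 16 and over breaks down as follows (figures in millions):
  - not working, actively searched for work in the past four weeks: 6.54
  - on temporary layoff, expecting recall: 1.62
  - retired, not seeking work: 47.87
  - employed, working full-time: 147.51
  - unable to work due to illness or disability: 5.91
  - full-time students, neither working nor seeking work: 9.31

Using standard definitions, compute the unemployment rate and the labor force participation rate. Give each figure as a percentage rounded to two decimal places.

Unemployment rate ≈ 5.24%; labor force participation rate ≈ 71.16%.

Employed = 147.51 million.
Unemployed = 6.54 + 1.62 = 8.16 million (jobless and actively searching, or on temporary layoff).
Labor force = 147.51 + 8.16 = 155.67 million.
Not in labor force = 47.87 + 5.91 + 9.31 = 63.09 million (those not working and not actively searching are outside the labor force).
Civilian working-age population = 155.67 + 63.09 = 218.76 million.
Unemployment rate = 8.16 / 155.67 = 5.24%.
Labor force participation rate = 155.67 / 218.76 = 71.16%.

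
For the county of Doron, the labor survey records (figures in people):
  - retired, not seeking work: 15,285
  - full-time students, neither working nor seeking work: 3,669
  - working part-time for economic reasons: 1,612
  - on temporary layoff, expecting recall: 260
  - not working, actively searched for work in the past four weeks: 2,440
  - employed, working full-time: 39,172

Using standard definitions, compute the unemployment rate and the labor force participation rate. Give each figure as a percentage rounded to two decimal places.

Employed = 1,612 + 39,172 = 40,784 (anyone who worked, including part-time for economic reasons, counts as employed).
Unemployed = 260 + 2,440 = 2,700 (jobless and actively searching, or on temporary layoff).
Labor force = 40,784 + 2,700 = 43,484.
Not in labor force = 15,285 + 3,669 = 18,954 (those not working and not actively searching are outside the labor force).
Civilian working-age population = 43,484 + 18,954 = 62,438.
Unemployment rate = 2,700 / 43,484 = 6.21%.
Labor force participation rate = 43,484 / 62,438 = 69.64%.

Unemployment rate ≈ 6.21%; labor force participation rate ≈ 69.64%.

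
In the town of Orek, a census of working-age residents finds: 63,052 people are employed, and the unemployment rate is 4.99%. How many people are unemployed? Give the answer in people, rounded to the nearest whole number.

Let U be the number unemployed. The labor force is E + U, and U/(E+U) = 0.0499.
So U = 0.0499 × 63,052 / (1 − 0.0499) = 3146.29 / 0.9501 ≈ 3,312.

About 3,312 are unemployed.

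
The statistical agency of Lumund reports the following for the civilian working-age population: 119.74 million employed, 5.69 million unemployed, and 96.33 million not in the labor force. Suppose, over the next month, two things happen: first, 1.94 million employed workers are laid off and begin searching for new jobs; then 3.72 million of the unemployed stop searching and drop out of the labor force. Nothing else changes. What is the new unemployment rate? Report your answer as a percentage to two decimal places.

Initially, labor force = 119.74 + 5.69 = 125.43 million, so u = 5.69/125.43 = 4.54%.
After the first change, employed falls and unemployed rises by 1.94; labor force unchanged → E = 117.80, U = 7.63, labor force = 125.43 million.
After the second change, unemployed and labor force both fall by 3.72 → E = 117.80, U = 3.91, labor force = 121.71 million.
New unemployment rate = 3.91 / 121.71 = 3.21%.

New unemployment rate ≈ 3.21%.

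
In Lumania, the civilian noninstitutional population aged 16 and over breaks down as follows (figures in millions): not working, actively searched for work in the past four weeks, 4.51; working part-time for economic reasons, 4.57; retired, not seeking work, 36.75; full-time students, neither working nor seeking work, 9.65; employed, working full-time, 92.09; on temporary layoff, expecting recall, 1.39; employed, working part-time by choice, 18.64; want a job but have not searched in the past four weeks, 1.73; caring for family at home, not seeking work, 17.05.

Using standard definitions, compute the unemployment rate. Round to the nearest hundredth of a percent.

Unemployment rate ≈ 4.87%.

Employed = 4.57 + 92.09 + 18.64 = 115.30 million (anyone who worked, including part-time for economic reasons, counts as employed).
Unemployed = 4.51 + 1.39 = 5.90 million (jobless and actively searching, or on temporary layoff).
Labor force = 115.30 + 5.90 = 121.20 million.
Unemployment rate = 5.90 / 121.20 = 4.87%.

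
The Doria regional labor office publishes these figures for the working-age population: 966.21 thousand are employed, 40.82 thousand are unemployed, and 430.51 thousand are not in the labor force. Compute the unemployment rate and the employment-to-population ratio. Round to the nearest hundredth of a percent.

Labor force = employed + unemployed = 966.21 + 40.82 = 1,007.03 thousand.
Working-age population = 1,007.03 + 430.51 = 1,437.54 thousand.
Unemployment rate = 40.82 / 1,007.03 = 4.05%.
Employment-population ratio = 966.21 / 1,437.54 = 67.21%.

Unemployment rate ≈ 4.05%; employment-population ratio ≈ 67.21%.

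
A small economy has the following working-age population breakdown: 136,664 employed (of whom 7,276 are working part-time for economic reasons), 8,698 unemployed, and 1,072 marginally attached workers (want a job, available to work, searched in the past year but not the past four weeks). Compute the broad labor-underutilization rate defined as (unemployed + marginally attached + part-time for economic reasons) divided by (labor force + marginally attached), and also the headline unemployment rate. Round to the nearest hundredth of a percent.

Labor force = 136,664 + 8,698 = 145,362.
Numerator = 8,698 + 1,072 + 7,276 = 17,046.
Denominator = 145,362 + 1,072 = 146,434.
Broad rate = 17,046 / 146,434 = 11.64%.
Headline unemployment rate = 8,698 / 145,362 = 5.98%.

Broad underutilization rate ≈ 11.64%; headline unemployment rate ≈ 5.98%.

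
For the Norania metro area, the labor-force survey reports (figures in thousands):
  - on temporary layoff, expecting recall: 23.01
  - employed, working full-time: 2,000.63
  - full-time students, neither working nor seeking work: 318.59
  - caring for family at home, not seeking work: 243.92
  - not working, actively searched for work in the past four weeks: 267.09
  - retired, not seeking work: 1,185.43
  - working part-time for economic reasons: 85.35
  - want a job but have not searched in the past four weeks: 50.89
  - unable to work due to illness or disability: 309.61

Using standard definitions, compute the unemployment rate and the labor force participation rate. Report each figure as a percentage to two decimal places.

Employed = 2,000.63 + 85.35 = 2,085.98 thousand (anyone who worked, including part-time for economic reasons, counts as employed).
Unemployed = 23.01 + 267.09 = 290.10 thousand (jobless and actively searching, or on temporary layoff).
Labor force = 2,085.98 + 290.10 = 2,376.08 thousand.
Not in labor force = 318.59 + 243.92 + 1,185.43 + 50.89 + 309.61 = 2,108.44 thousand (those not working and not actively searching are outside the labor force — including those who want a job but have given up searching).
Civilian working-age population = 2,376.08 + 2,108.44 = 4,484.52 thousand.
Unemployment rate = 290.10 / 2,376.08 = 12.21%.
Labor force participation rate = 2,376.08 / 4,484.52 = 52.98%.

Unemployment rate ≈ 12.21%; labor force participation rate ≈ 52.98%.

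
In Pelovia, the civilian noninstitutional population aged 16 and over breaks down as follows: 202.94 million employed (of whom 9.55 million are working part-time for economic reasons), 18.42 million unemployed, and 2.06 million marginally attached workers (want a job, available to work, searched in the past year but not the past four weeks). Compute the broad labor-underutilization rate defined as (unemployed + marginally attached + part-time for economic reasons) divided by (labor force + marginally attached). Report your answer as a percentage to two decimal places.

Broad underutilization rate ≈ 13.44%.

Labor force = 202.94 + 18.42 = 221.36 million.
Numerator = 18.42 + 2.06 + 9.55 = 30.03 million.
Denominator = 221.36 + 2.06 = 223.42 million.
Broad rate = 30.03 / 223.42 = 13.44%.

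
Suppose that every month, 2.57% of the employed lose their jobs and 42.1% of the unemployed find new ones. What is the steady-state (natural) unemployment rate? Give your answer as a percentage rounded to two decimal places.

Steady-state unemployment rate ≈ 5.75%.

At steady state the flows balance: s·E = f·U, so U/(E+U) = s/(s+f).
u* = 2.57 / (2.57 + 42.1) = 2.57 / 44.67 = 5.75%.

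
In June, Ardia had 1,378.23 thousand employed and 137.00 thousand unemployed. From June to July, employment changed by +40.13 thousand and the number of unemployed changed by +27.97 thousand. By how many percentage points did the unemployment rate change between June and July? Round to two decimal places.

The unemployment rate changed by +1.38 percentage points.

June: labor force = 1,378.23 + 137.00 = 1,515.23; u = 137.00/1,515.23 = 9.04%.
July: labor force = 1,418.36 + 164.97 = 1,583.33; u = 164.97/1,583.33 = 10.42%.
Change = 10.42% − 9.04% = +1.38 pp.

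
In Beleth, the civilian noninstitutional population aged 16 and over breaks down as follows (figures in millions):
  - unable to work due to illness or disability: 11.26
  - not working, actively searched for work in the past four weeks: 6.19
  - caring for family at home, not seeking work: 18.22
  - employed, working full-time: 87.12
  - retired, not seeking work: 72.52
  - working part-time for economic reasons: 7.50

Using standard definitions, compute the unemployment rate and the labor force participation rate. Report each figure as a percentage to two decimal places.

Employed = 87.12 + 7.50 = 94.62 million (anyone who worked, including part-time for economic reasons, counts as employed).
Unemployed = 6.19 million.
Labor force = 94.62 + 6.19 = 100.81 million.
Not in labor force = 11.26 + 18.22 + 72.52 = 102.00 million (those not working and not actively searching are outside the labor force).
Civilian working-age population = 100.81 + 102.00 = 202.81 million.
Unemployment rate = 6.19 / 100.81 = 6.14%.
Labor force participation rate = 100.81 / 202.81 = 49.71%.

Unemployment rate ≈ 6.14%; labor force participation rate ≈ 49.71%.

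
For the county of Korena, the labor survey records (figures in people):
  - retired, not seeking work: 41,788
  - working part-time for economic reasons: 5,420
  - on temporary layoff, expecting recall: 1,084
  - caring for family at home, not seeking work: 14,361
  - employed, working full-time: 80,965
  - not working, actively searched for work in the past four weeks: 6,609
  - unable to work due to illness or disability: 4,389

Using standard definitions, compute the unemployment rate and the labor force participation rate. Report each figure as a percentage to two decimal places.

Unemployment rate ≈ 8.18%; labor force participation rate ≈ 60.85%.

Employed = 5,420 + 80,965 = 86,385 (anyone who worked, including part-time for economic reasons, counts as employed).
Unemployed = 1,084 + 6,609 = 7,693 (jobless and actively searching, or on temporary layoff).
Labor force = 86,385 + 7,693 = 94,078.
Not in labor force = 41,788 + 14,361 + 4,389 = 60,538 (those not working and not actively searching are outside the labor force).
Civilian working-age population = 94,078 + 60,538 = 154,616.
Unemployment rate = 7,693 / 94,078 = 8.18%.
Labor force participation rate = 94,078 / 154,616 = 60.85%.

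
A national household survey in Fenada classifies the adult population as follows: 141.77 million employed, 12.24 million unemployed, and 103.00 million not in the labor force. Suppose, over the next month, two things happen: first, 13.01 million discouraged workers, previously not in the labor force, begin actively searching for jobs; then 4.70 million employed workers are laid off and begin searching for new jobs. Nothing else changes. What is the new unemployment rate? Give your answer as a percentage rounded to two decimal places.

New unemployment rate ≈ 17.93%.

Initially, labor force = 141.77 + 12.24 = 154.01 million, so u = 12.24/154.01 = 7.95%.
After the first change, unemployed and labor force both rise by 13.01 → E = 141.77, U = 25.25, labor force = 167.02 million.
After the second change, employed falls and unemployed rises by 4.70; labor force unchanged → E = 137.07, U = 29.95, labor force = 167.02 million.
New unemployment rate = 29.95 / 167.02 = 17.93%.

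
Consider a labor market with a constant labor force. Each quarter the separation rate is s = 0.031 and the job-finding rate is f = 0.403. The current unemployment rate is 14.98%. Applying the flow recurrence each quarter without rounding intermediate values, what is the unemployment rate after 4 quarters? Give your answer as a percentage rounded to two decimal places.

With a fixed labor force, u_{t+1} = u_t + s·(1−u_t) − f·u_t = u_t·(1−s−f) + s.
Here 1−s−f = 0.566 and s = 0.031.
u_1 = 0.149800 × 0.566 + 0.031 = 0.115787.
u_2 = 0.115787 × 0.566 + 0.031 = 0.096535.
u_3 = 0.096535 × 0.566 + 0.031 = 0.085639.
u_4 = 0.085639 × 0.566 + 0.031 = 0.079472.

Unemployment rate after four quarters ≈ 7.95%.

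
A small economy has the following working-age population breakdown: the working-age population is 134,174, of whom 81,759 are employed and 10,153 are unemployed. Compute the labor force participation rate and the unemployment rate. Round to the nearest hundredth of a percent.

Labor force participation rate ≈ 68.50%; unemployment rate ≈ 11.05%.

Labor force = employed + unemployed = 81,759 + 10,153 = 91,912.
Unemployment rate = 10,153 / 91,912 = 11.05%.
Labor force participation rate = 91,912 / 134,174 = 68.50%.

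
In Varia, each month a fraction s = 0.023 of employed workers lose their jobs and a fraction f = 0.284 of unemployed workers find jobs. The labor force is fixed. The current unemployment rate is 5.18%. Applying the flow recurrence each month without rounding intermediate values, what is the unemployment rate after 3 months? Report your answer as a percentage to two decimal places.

Unemployment rate after three months ≈ 6.72%.

With a fixed labor force, u_{t+1} = u_t + s·(1−u_t) − f·u_t = u_t·(1−s−f) + s.
Here 1−s−f = 0.693 and s = 0.023.
u_1 = 0.051800 × 0.693 + 0.023 = 0.058897.
u_2 = 0.058897 × 0.693 + 0.023 = 0.063816.
u_3 = 0.063816 × 0.693 + 0.023 = 0.067224.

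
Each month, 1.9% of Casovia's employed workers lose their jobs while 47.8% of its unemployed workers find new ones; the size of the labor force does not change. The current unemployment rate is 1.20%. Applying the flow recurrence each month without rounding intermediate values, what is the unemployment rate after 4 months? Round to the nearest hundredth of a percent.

Unemployment rate after four months ≈ 3.66%.

With a fixed labor force, u_{t+1} = u_t + s·(1−u_t) − f·u_t = u_t·(1−s−f) + s.
Here 1−s−f = 0.503 and s = 0.019.
u_1 = 0.012000 × 0.503 + 0.019 = 0.025036.
u_2 = 0.025036 × 0.503 + 0.019 = 0.031593.
u_3 = 0.031593 × 0.503 + 0.019 = 0.034891.
u_4 = 0.034891 × 0.503 + 0.019 = 0.036550.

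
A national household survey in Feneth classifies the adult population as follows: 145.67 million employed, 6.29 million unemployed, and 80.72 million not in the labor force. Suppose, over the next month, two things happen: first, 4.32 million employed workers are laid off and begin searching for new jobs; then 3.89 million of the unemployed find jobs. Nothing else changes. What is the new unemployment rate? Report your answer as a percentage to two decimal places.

Initially, labor force = 145.67 + 6.29 = 151.96 million, so u = 6.29/151.96 = 4.14%.
After the first change, employed falls and unemployed rises by 4.32; labor force unchanged → E = 141.35, U = 10.61, labor force = 151.96 million.
After the second change, unemployed falls and employed rises by 3.89; labor force unchanged → E = 145.24, U = 6.72, labor force = 151.96 million.
New unemployment rate = 6.72 / 151.96 = 4.42%.

New unemployment rate ≈ 4.42%.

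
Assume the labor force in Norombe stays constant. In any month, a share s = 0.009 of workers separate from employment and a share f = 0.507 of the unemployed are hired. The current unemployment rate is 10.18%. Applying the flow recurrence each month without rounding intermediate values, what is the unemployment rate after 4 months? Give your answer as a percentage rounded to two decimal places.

With a fixed labor force, u_{t+1} = u_t + s·(1−u_t) − f·u_t = u_t·(1−s−f) + s.
Here 1−s−f = 0.484 and s = 0.009.
u_1 = 0.101800 × 0.484 + 0.009 = 0.058271.
u_2 = 0.058271 × 0.484 + 0.009 = 0.037203.
u_3 = 0.037203 × 0.484 + 0.009 = 0.027006.
u_4 = 0.027006 × 0.484 + 0.009 = 0.022071.

Unemployment rate after four months ≈ 2.21%.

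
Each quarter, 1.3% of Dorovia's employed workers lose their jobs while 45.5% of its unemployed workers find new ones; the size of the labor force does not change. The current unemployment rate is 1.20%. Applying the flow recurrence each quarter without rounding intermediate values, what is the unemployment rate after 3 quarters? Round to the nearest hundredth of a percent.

Unemployment rate after three quarters ≈ 2.54%.

With a fixed labor force, u_{t+1} = u_t + s·(1−u_t) − f·u_t = u_t·(1−s−f) + s.
Here 1−s−f = 0.532 and s = 0.013.
u_1 = 0.012000 × 0.532 + 0.013 = 0.019384.
u_2 = 0.019384 × 0.532 + 0.013 = 0.023312.
u_3 = 0.023312 × 0.532 + 0.013 = 0.025402.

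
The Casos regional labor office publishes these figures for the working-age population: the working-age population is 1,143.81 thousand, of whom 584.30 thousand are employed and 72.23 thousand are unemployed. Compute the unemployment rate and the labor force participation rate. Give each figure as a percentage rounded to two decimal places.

Labor force = employed + unemployed = 584.30 + 72.23 = 656.53 thousand.
Unemployment rate = 72.23 / 656.53 = 11.00%.
Labor force participation rate = 656.53 / 1,143.81 = 57.40%.

Unemployment rate ≈ 11.00%; labor force participation rate ≈ 57.40%.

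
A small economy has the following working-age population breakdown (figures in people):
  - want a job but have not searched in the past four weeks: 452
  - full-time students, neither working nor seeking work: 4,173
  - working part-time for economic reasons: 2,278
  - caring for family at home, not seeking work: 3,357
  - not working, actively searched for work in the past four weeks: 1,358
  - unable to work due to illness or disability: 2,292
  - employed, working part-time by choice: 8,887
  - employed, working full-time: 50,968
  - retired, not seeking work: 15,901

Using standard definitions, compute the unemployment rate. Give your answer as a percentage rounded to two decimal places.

Employed = 2,278 + 8,887 + 50,968 = 62,133 (anyone who worked, including part-time for economic reasons, counts as employed).
Unemployed = 1,358.
Labor force = 62,133 + 1,358 = 63,491.
Unemployment rate = 1,358 / 63,491 = 2.14%.

Unemployment rate ≈ 2.14%.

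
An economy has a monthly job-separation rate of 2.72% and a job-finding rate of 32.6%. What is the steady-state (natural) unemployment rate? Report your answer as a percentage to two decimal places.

At steady state the flows balance: s·E = f·U, so U/(E+U) = s/(s+f).
u* = 2.72 / (2.72 + 32.6) = 2.72 / 35.32 = 7.70%.

Steady-state unemployment rate ≈ 7.70%.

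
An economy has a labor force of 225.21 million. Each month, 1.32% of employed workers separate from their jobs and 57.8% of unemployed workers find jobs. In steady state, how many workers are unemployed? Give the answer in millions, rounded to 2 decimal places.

About 5.03 million are unemployed in steady state.

Steady-state unemployment rate u* = s/(s+f) = 1.32/(1.32+57.8) = 0.022327.
Unemployed = u* × labor force = 0.022327 × 225.21 ≈ 5.03 million.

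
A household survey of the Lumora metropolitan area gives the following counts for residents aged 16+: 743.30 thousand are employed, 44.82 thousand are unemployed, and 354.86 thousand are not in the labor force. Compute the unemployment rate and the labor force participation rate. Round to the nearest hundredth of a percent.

Labor force = employed + unemployed = 743.30 + 44.82 = 788.12 thousand.
Working-age population = 788.12 + 354.86 = 1,142.98 thousand.
Unemployment rate = 44.82 / 788.12 = 5.69%.
Labor force participation rate = 788.12 / 1,142.98 = 68.95%.

Unemployment rate ≈ 5.69%; labor force participation rate ≈ 68.95%.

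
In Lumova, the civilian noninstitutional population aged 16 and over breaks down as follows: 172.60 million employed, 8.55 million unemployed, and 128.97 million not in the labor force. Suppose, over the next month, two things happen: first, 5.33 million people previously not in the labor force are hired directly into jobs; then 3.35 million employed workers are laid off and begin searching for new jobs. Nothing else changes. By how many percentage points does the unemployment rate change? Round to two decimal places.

The unemployment rate changes by +1.66 percentage points.

Initially, labor force = 172.60 + 8.55 = 181.15 million, so u = 8.55/181.15 = 4.72%.
After the first change, employed and labor force both rise by 5.33; unemployed unchanged → E = 177.93, U = 8.55, labor force = 186.48 million.
After the second change, employed falls and unemployed rises by 3.35; labor force unchanged → E = 174.58, U = 11.90, labor force = 186.48 million.
New unemployment rate = 11.90 / 186.48 = 6.38%.
Change = 6.38% − 4.72% = +1.66 percentage points.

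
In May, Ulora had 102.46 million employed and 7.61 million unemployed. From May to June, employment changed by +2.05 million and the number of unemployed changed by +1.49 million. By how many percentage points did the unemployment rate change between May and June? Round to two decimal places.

May: labor force = 102.46 + 7.61 = 110.07; u = 7.61/110.07 = 6.91%.
June: labor force = 104.51 + 9.10 = 113.61; u = 9.10/113.61 = 8.01%.
Change = 8.01% − 6.91% = +1.10 pp.

The unemployment rate changed by +1.10 percentage points.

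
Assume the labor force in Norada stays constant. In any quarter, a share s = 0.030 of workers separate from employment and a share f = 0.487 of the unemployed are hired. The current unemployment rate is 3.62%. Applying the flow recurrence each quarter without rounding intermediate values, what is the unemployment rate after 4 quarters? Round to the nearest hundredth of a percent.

With a fixed labor force, u_{t+1} = u_t + s·(1−u_t) − f·u_t = u_t·(1−s−f) + s.
Here 1−s−f = 0.483 and s = 0.030.
u_1 = 0.036200 × 0.483 + 0.030 = 0.047485.
u_2 = 0.047485 × 0.483 + 0.030 = 0.052935.
u_3 = 0.052935 × 0.483 + 0.030 = 0.055568.
u_4 = 0.055568 × 0.483 + 0.030 = 0.056839.

Unemployment rate after four quarters ≈ 5.68%.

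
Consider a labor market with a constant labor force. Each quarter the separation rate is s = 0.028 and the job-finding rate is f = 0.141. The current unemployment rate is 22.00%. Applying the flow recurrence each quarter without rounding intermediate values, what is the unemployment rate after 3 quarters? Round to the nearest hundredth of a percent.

With a fixed labor force, u_{t+1} = u_t + s·(1−u_t) − f·u_t = u_t·(1−s−f) + s.
Here 1−s−f = 0.831 and s = 0.028.
u_1 = 0.220000 × 0.831 + 0.028 = 0.210820.
u_2 = 0.210820 × 0.831 + 0.028 = 0.203191.
u_3 = 0.203191 × 0.831 + 0.028 = 0.196852.

Unemployment rate after three quarters ≈ 19.69%.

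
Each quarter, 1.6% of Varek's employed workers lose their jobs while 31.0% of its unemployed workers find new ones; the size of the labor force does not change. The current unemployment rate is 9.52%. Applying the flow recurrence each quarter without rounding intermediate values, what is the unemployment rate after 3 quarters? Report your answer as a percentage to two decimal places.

With a fixed labor force, u_{t+1} = u_t + s·(1−u_t) − f·u_t = u_t·(1−s−f) + s.
Here 1−s−f = 0.674 and s = 0.016.
u_1 = 0.095200 × 0.674 + 0.016 = 0.080165.
u_2 = 0.080165 × 0.674 + 0.016 = 0.070031.
u_3 = 0.070031 × 0.674 + 0.016 = 0.063201.

Unemployment rate after three quarters ≈ 6.32%.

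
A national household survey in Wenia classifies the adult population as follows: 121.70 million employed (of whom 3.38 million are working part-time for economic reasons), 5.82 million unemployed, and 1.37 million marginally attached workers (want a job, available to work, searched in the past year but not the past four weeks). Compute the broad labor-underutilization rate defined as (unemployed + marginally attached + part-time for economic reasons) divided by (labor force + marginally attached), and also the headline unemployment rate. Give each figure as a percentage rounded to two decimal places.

Broad underutilization rate ≈ 8.20%; headline unemployment rate ≈ 4.56%.

Labor force = 121.70 + 5.82 = 127.52 million.
Numerator = 5.82 + 1.37 + 3.38 = 10.57 million.
Denominator = 127.52 + 1.37 = 128.89 million.
Broad rate = 10.57 / 128.89 = 8.20%.
Headline unemployment rate = 5.82 / 127.52 = 4.56%.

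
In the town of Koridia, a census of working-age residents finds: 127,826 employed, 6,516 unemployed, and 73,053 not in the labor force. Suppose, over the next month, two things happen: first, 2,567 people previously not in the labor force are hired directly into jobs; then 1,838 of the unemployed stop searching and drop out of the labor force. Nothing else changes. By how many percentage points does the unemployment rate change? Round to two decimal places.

The unemployment rate changes by −1.39 percentage points.

Initially, labor force = 127,826 + 6,516 = 134,342, so u = 6,516/134,342 = 4.85%.
After the first change, employed and labor force both rise by 2,567; unemployed unchanged → E = 130,393, U = 6,516, labor force = 136,909.
After the second change, unemployed and labor force both fall by 1,838 → E = 130,393, U = 4,678, labor force = 135,071.
New unemployment rate = 4,678 / 135,071 = 3.46%.
Change = 3.46% − 4.85% = −1.39 percentage points.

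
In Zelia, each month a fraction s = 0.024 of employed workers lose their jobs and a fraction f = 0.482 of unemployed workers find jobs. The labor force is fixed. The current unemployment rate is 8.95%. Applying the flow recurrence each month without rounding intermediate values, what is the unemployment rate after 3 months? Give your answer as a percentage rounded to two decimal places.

Unemployment rate after three months ≈ 5.25%.

With a fixed labor force, u_{t+1} = u_t + s·(1−u_t) − f·u_t = u_t·(1−s−f) + s.
Here 1−s−f = 0.494 and s = 0.024.
u_1 = 0.089500 × 0.494 + 0.024 = 0.068213.
u_2 = 0.068213 × 0.494 + 0.024 = 0.057697.
u_3 = 0.057697 × 0.494 + 0.024 = 0.052502.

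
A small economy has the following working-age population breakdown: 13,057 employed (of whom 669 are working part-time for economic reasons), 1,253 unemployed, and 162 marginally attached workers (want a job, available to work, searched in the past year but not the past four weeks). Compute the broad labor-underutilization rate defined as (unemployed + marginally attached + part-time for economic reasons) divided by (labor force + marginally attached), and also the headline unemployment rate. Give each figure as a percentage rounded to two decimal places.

Labor force = 13,057 + 1,253 = 14,310.
Numerator = 1,253 + 162 + 669 = 2,084.
Denominator = 14,310 + 162 = 14,472.
Broad rate = 2,084 / 14,472 = 14.40%.
Headline unemployment rate = 1,253 / 14,310 = 8.76%.

Broad underutilization rate ≈ 14.40%; headline unemployment rate ≈ 8.76%.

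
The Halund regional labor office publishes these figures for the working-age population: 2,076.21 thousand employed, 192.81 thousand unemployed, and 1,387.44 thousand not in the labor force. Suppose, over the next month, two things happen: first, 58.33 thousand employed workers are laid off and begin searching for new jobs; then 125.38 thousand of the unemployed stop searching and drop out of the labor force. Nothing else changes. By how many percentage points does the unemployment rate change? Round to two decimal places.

Initially, labor force = 2,076.21 + 192.81 = 2,269.02 thousand, so u = 192.81/2,269.02 = 8.50%.
After the first change, employed falls and unemployed rises by 58.33; labor force unchanged → E = 2,017.88, U = 251.14, labor force = 2,269.02 thousand.
After the second change, unemployed and labor force both fall by 125.38 → E = 2,017.88, U = 125.76, labor force = 2,143.64 thousand.
New unemployment rate = 125.76 / 2,143.64 = 5.87%.
Change = 5.87% − 8.50% = −2.63 percentage points.

The unemployment rate changes by −2.63 percentage points.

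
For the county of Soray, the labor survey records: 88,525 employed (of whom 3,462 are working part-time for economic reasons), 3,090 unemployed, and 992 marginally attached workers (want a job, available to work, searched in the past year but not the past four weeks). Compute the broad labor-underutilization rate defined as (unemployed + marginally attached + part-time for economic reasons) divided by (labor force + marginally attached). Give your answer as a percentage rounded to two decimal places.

Labor force = 88,525 + 3,090 = 91,615.
Numerator = 3,090 + 992 + 3,462 = 7,544.
Denominator = 91,615 + 992 = 92,607.
Broad rate = 7,544 / 92,607 = 8.15%.

Broad underutilization rate ≈ 8.15%.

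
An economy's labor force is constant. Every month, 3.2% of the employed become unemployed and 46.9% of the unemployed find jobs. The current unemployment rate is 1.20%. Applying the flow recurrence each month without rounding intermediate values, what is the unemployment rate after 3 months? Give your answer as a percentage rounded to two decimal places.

Unemployment rate after three months ≈ 5.74%.

With a fixed labor force, u_{t+1} = u_t + s·(1−u_t) − f·u_t = u_t·(1−s−f) + s.
Here 1−s−f = 0.499 and s = 0.032.
u_1 = 0.012000 × 0.499 + 0.032 = 0.037988.
u_2 = 0.037988 × 0.499 + 0.032 = 0.050956.
u_3 = 0.050956 × 0.499 + 0.032 = 0.057427.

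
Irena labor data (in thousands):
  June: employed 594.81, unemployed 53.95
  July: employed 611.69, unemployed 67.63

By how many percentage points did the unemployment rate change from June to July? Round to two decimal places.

The unemployment rate changed by +1.64 percentage points.

June: labor force = 594.81 + 53.95 = 648.76; u = 53.95/648.76 = 8.32%.
July: labor force = 611.69 + 67.63 = 679.32; u = 67.63/679.32 = 9.96%.
Change = 9.96% − 8.32% = +1.64 pp.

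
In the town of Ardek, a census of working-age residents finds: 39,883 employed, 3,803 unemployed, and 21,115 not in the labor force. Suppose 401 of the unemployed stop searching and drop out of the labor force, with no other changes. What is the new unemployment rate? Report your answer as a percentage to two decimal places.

New unemployment rate ≈ 7.86%.

Initially, labor force = 39,883 + 3,803 = 43,686, so u = 3,803/43,686 = 8.71%.
After the change, unemployed and labor force both fall by 401 → E = 39,883, U = 3,402, labor force = 43,285.
New unemployment rate = 3,402 / 43,285 = 7.86%.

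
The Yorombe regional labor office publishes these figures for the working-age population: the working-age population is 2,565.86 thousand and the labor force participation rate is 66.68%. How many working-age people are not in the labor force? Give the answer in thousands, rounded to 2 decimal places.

Share not in the labor force = 1 − 0.6668 = 0.3332.
Not in labor force = 0.3332 × 2,565.86 ≈ 854.94 thousand.

About 854.94 thousand are not in the labor force.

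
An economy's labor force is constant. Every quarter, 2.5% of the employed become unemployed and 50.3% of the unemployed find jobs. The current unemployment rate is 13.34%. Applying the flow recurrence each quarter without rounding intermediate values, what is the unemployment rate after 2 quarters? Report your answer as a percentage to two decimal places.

With a fixed labor force, u_{t+1} = u_t + s·(1−u_t) − f·u_t = u_t·(1−s−f) + s.
Here 1−s−f = 0.472 and s = 0.025.
u_1 = 0.133400 × 0.472 + 0.025 = 0.087965.
u_2 = 0.087965 × 0.472 + 0.025 = 0.066519.

Unemployment rate after two quarters ≈ 6.65%.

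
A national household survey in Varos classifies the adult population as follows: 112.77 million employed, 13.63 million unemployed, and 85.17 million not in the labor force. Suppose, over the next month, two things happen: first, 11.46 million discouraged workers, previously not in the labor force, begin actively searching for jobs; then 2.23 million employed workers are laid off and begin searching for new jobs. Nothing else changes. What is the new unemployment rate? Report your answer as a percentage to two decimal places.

Initially, labor force = 112.77 + 13.63 = 126.40 million, so u = 13.63/126.40 = 10.78%.
After the first change, unemployed and labor force both rise by 11.46 → E = 112.77, U = 25.09, labor force = 137.86 million.
After the second change, employed falls and unemployed rises by 2.23; labor force unchanged → E = 110.54, U = 27.32, labor force = 137.86 million.
New unemployment rate = 27.32 / 137.86 = 19.82%.

New unemployment rate ≈ 19.82%.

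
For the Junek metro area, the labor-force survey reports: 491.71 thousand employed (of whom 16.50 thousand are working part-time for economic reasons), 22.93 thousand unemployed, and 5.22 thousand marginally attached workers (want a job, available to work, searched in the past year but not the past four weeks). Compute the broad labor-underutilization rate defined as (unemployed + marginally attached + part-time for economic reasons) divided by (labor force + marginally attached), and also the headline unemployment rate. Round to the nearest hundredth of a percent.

Labor force = 491.71 + 22.93 = 514.64 thousand.
Numerator = 22.93 + 5.22 + 16.50 = 44.65 thousand.
Denominator = 514.64 + 5.22 = 519.86 thousand.
Broad rate = 44.65 / 519.86 = 8.59%.
Headline unemployment rate = 22.93 / 514.64 = 4.46%.

Broad underutilization rate ≈ 8.59%; headline unemployment rate ≈ 4.46%.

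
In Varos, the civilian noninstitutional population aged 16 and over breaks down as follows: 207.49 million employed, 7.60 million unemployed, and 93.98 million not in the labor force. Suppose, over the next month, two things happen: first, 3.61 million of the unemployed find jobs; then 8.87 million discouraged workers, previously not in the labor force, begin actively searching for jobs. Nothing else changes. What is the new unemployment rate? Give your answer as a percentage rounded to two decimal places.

New unemployment rate ≈ 5.74%.

Initially, labor force = 207.49 + 7.60 = 215.09 million, so u = 7.60/215.09 = 3.53%.
After the first change, unemployed falls and employed rises by 3.61; labor force unchanged → E = 211.10, U = 3.99, labor force = 215.09 million.
After the second change, unemployed and labor force both rise by 8.87 → E = 211.10, U = 12.86, labor force = 223.96 million.
New unemployment rate = 12.86 / 223.96 = 5.74%.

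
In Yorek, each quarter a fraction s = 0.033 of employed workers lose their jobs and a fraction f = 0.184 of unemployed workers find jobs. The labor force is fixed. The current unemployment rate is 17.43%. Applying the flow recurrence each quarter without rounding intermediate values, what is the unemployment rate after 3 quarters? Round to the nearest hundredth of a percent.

Unemployment rate after three quarters ≈ 16.27%.

With a fixed labor force, u_{t+1} = u_t + s·(1−u_t) − f·u_t = u_t·(1−s−f) + s.
Here 1−s−f = 0.783 and s = 0.033.
u_1 = 0.174300 × 0.783 + 0.033 = 0.169477.
u_2 = 0.169477 × 0.783 + 0.033 = 0.165700.
u_3 = 0.165700 × 0.783 + 0.033 = 0.162743.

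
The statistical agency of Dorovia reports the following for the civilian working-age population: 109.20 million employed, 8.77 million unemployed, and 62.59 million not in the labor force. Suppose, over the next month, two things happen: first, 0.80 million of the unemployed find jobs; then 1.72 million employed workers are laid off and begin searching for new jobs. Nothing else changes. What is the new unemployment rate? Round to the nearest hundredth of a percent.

Initially, labor force = 109.20 + 8.77 = 117.97 million, so u = 8.77/117.97 = 7.43%.
After the first change, unemployed falls and employed rises by 0.80; labor force unchanged → E = 110.00, U = 7.97, labor force = 117.97 million.
After the second change, employed falls and unemployed rises by 1.72; labor force unchanged → E = 108.28, U = 9.69, labor force = 117.97 million.
New unemployment rate = 9.69 / 117.97 = 8.21%.

New unemployment rate ≈ 8.21%.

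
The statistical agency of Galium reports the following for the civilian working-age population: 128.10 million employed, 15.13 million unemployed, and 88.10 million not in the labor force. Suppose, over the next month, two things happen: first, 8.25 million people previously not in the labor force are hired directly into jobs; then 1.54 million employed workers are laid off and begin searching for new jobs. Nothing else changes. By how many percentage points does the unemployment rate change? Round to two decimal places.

The unemployment rate changes by +0.44 percentage points.

Initially, labor force = 128.10 + 15.13 = 143.23 million, so u = 15.13/143.23 = 10.56%.
After the first change, employed and labor force both rise by 8.25; unemployed unchanged → E = 136.35, U = 15.13, labor force = 151.48 million.
After the second change, employed falls and unemployed rises by 1.54; labor force unchanged → E = 134.81, U = 16.67, labor force = 151.48 million.
New unemployment rate = 16.67 / 151.48 = 11.00%.
Change = 11.00% − 10.56% = +0.44 percentage points.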